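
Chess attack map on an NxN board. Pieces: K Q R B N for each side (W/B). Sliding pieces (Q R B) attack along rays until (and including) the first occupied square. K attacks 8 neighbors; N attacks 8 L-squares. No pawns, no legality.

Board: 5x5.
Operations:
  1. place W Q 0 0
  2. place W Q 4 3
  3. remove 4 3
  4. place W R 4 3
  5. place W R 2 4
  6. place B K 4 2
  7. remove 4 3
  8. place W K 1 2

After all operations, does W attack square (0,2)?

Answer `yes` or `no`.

Op 1: place WQ@(0,0)
Op 2: place WQ@(4,3)
Op 3: remove (4,3)
Op 4: place WR@(4,3)
Op 5: place WR@(2,4)
Op 6: place BK@(4,2)
Op 7: remove (4,3)
Op 8: place WK@(1,2)
Per-piece attacks for W:
  WQ@(0,0): attacks (0,1) (0,2) (0,3) (0,4) (1,0) (2,0) (3,0) (4,0) (1,1) (2,2) (3,3) (4,4)
  WK@(1,2): attacks (1,3) (1,1) (2,2) (0,2) (2,3) (2,1) (0,3) (0,1)
  WR@(2,4): attacks (2,3) (2,2) (2,1) (2,0) (3,4) (4,4) (1,4) (0,4)
W attacks (0,2): yes

Answer: yes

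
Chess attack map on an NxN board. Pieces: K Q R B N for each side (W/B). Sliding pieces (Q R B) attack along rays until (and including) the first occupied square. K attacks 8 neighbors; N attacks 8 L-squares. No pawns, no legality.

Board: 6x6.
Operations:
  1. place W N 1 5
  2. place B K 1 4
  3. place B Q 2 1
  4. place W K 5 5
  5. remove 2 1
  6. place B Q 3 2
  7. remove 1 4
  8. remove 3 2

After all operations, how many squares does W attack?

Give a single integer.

Op 1: place WN@(1,5)
Op 2: place BK@(1,4)
Op 3: place BQ@(2,1)
Op 4: place WK@(5,5)
Op 5: remove (2,1)
Op 6: place BQ@(3,2)
Op 7: remove (1,4)
Op 8: remove (3,2)
Per-piece attacks for W:
  WN@(1,5): attacks (2,3) (3,4) (0,3)
  WK@(5,5): attacks (5,4) (4,5) (4,4)
Union (6 distinct): (0,3) (2,3) (3,4) (4,4) (4,5) (5,4)

Answer: 6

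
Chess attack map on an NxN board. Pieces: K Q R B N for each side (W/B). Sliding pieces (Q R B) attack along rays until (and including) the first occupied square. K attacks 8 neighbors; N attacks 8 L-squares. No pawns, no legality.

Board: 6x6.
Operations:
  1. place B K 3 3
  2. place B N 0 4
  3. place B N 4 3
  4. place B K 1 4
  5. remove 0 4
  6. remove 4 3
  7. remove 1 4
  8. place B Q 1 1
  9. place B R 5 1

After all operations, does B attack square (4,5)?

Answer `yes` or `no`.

Op 1: place BK@(3,3)
Op 2: place BN@(0,4)
Op 3: place BN@(4,3)
Op 4: place BK@(1,4)
Op 5: remove (0,4)
Op 6: remove (4,3)
Op 7: remove (1,4)
Op 8: place BQ@(1,1)
Op 9: place BR@(5,1)
Per-piece attacks for B:
  BQ@(1,1): attacks (1,2) (1,3) (1,4) (1,5) (1,0) (2,1) (3,1) (4,1) (5,1) (0,1) (2,2) (3,3) (2,0) (0,2) (0,0) [ray(1,0) blocked at (5,1); ray(1,1) blocked at (3,3)]
  BK@(3,3): attacks (3,4) (3,2) (4,3) (2,3) (4,4) (4,2) (2,4) (2,2)
  BR@(5,1): attacks (5,2) (5,3) (5,4) (5,5) (5,0) (4,1) (3,1) (2,1) (1,1) [ray(-1,0) blocked at (1,1)]
B attacks (4,5): no

Answer: no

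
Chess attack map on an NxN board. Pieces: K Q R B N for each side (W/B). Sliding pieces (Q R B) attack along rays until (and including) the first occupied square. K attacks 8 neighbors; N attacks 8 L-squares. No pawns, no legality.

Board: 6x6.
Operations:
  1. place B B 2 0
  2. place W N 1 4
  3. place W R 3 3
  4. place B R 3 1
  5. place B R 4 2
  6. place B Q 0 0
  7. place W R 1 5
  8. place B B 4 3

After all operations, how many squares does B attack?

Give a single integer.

Op 1: place BB@(2,0)
Op 2: place WN@(1,4)
Op 3: place WR@(3,3)
Op 4: place BR@(3,1)
Op 5: place BR@(4,2)
Op 6: place BQ@(0,0)
Op 7: place WR@(1,5)
Op 8: place BB@(4,3)
Per-piece attacks for B:
  BQ@(0,0): attacks (0,1) (0,2) (0,3) (0,4) (0,5) (1,0) (2,0) (1,1) (2,2) (3,3) [ray(1,0) blocked at (2,0); ray(1,1) blocked at (3,3)]
  BB@(2,0): attacks (3,1) (1,1) (0,2) [ray(1,1) blocked at (3,1)]
  BR@(3,1): attacks (3,2) (3,3) (3,0) (4,1) (5,1) (2,1) (1,1) (0,1) [ray(0,1) blocked at (3,3)]
  BR@(4,2): attacks (4,3) (4,1) (4,0) (5,2) (3,2) (2,2) (1,2) (0,2) [ray(0,1) blocked at (4,3)]
  BB@(4,3): attacks (5,4) (5,2) (3,4) (2,5) (3,2) (2,1) (1,0)
Union (23 distinct): (0,1) (0,2) (0,3) (0,4) (0,5) (1,0) (1,1) (1,2) (2,0) (2,1) (2,2) (2,5) (3,0) (3,1) (3,2) (3,3) (3,4) (4,0) (4,1) (4,3) (5,1) (5,2) (5,4)

Answer: 23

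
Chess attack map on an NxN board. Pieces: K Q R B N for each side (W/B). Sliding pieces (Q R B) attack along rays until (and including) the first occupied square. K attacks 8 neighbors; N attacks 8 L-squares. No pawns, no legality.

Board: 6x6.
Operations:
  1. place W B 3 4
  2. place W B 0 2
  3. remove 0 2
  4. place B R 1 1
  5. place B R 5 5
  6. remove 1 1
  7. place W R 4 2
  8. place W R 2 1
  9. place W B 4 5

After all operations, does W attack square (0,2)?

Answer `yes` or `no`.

Answer: yes

Derivation:
Op 1: place WB@(3,4)
Op 2: place WB@(0,2)
Op 3: remove (0,2)
Op 4: place BR@(1,1)
Op 5: place BR@(5,5)
Op 6: remove (1,1)
Op 7: place WR@(4,2)
Op 8: place WR@(2,1)
Op 9: place WB@(4,5)
Per-piece attacks for W:
  WR@(2,1): attacks (2,2) (2,3) (2,4) (2,5) (2,0) (3,1) (4,1) (5,1) (1,1) (0,1)
  WB@(3,4): attacks (4,5) (4,3) (5,2) (2,5) (2,3) (1,2) (0,1) [ray(1,1) blocked at (4,5)]
  WR@(4,2): attacks (4,3) (4,4) (4,5) (4,1) (4,0) (5,2) (3,2) (2,2) (1,2) (0,2) [ray(0,1) blocked at (4,5)]
  WB@(4,5): attacks (5,4) (3,4) [ray(-1,-1) blocked at (3,4)]
W attacks (0,2): yes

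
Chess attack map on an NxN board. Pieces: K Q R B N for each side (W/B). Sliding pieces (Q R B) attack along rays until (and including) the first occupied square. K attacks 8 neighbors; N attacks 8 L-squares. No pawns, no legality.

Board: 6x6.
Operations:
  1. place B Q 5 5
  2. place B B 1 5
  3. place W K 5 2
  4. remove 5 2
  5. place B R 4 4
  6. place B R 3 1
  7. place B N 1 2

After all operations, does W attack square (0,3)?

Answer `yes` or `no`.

Answer: no

Derivation:
Op 1: place BQ@(5,5)
Op 2: place BB@(1,5)
Op 3: place WK@(5,2)
Op 4: remove (5,2)
Op 5: place BR@(4,4)
Op 6: place BR@(3,1)
Op 7: place BN@(1,2)
Per-piece attacks for W:
W attacks (0,3): no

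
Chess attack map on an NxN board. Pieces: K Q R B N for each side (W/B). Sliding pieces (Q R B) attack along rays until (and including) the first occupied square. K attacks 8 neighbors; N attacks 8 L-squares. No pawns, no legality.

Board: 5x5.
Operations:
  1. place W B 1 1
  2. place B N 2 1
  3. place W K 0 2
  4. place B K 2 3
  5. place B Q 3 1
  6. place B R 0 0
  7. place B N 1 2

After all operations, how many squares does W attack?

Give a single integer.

Answer: 11

Derivation:
Op 1: place WB@(1,1)
Op 2: place BN@(2,1)
Op 3: place WK@(0,2)
Op 4: place BK@(2,3)
Op 5: place BQ@(3,1)
Op 6: place BR@(0,0)
Op 7: place BN@(1,2)
Per-piece attacks for W:
  WK@(0,2): attacks (0,3) (0,1) (1,2) (1,3) (1,1)
  WB@(1,1): attacks (2,2) (3,3) (4,4) (2,0) (0,2) (0,0) [ray(-1,1) blocked at (0,2); ray(-1,-1) blocked at (0,0)]
Union (11 distinct): (0,0) (0,1) (0,2) (0,3) (1,1) (1,2) (1,3) (2,0) (2,2) (3,3) (4,4)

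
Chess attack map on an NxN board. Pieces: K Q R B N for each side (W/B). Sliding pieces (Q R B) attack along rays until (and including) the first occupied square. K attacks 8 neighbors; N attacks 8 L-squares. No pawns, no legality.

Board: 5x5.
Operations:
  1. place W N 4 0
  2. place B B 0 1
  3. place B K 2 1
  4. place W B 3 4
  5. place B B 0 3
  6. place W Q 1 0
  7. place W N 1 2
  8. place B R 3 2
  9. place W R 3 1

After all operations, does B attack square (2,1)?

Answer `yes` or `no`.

Op 1: place WN@(4,0)
Op 2: place BB@(0,1)
Op 3: place BK@(2,1)
Op 4: place WB@(3,4)
Op 5: place BB@(0,3)
Op 6: place WQ@(1,0)
Op 7: place WN@(1,2)
Op 8: place BR@(3,2)
Op 9: place WR@(3,1)
Per-piece attacks for B:
  BB@(0,1): attacks (1,2) (1,0) [ray(1,1) blocked at (1,2); ray(1,-1) blocked at (1,0)]
  BB@(0,3): attacks (1,4) (1,2) [ray(1,-1) blocked at (1,2)]
  BK@(2,1): attacks (2,2) (2,0) (3,1) (1,1) (3,2) (3,0) (1,2) (1,0)
  BR@(3,2): attacks (3,3) (3,4) (3,1) (4,2) (2,2) (1,2) [ray(0,1) blocked at (3,4); ray(0,-1) blocked at (3,1); ray(-1,0) blocked at (1,2)]
B attacks (2,1): no

Answer: no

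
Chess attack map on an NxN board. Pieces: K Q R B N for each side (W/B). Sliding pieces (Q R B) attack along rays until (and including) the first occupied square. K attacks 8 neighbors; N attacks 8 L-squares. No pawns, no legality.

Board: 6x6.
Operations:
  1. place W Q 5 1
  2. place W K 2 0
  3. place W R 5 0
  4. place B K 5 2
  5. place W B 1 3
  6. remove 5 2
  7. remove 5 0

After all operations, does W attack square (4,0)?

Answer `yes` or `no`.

Answer: yes

Derivation:
Op 1: place WQ@(5,1)
Op 2: place WK@(2,0)
Op 3: place WR@(5,0)
Op 4: place BK@(5,2)
Op 5: place WB@(1,3)
Op 6: remove (5,2)
Op 7: remove (5,0)
Per-piece attacks for W:
  WB@(1,3): attacks (2,4) (3,5) (2,2) (3,1) (4,0) (0,4) (0,2)
  WK@(2,0): attacks (2,1) (3,0) (1,0) (3,1) (1,1)
  WQ@(5,1): attacks (5,2) (5,3) (5,4) (5,5) (5,0) (4,1) (3,1) (2,1) (1,1) (0,1) (4,2) (3,3) (2,4) (1,5) (4,0)
W attacks (4,0): yes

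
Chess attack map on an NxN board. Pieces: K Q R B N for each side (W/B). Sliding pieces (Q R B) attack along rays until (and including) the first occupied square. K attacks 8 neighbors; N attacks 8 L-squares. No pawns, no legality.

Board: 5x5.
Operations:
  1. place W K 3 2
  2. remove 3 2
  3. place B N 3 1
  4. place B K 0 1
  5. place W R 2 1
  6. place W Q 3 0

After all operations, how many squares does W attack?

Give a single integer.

Op 1: place WK@(3,2)
Op 2: remove (3,2)
Op 3: place BN@(3,1)
Op 4: place BK@(0,1)
Op 5: place WR@(2,1)
Op 6: place WQ@(3,0)
Per-piece attacks for W:
  WR@(2,1): attacks (2,2) (2,3) (2,4) (2,0) (3,1) (1,1) (0,1) [ray(1,0) blocked at (3,1); ray(-1,0) blocked at (0,1)]
  WQ@(3,0): attacks (3,1) (4,0) (2,0) (1,0) (0,0) (4,1) (2,1) [ray(0,1) blocked at (3,1); ray(-1,1) blocked at (2,1)]
Union (12 distinct): (0,0) (0,1) (1,0) (1,1) (2,0) (2,1) (2,2) (2,3) (2,4) (3,1) (4,0) (4,1)

Answer: 12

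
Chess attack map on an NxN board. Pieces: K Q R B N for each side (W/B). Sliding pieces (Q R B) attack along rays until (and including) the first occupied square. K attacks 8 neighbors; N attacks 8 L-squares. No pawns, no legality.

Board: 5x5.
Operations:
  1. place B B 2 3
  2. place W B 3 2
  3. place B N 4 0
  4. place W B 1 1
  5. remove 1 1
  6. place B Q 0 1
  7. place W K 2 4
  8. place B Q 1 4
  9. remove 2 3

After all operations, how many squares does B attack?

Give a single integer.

Answer: 15

Derivation:
Op 1: place BB@(2,3)
Op 2: place WB@(3,2)
Op 3: place BN@(4,0)
Op 4: place WB@(1,1)
Op 5: remove (1,1)
Op 6: place BQ@(0,1)
Op 7: place WK@(2,4)
Op 8: place BQ@(1,4)
Op 9: remove (2,3)
Per-piece attacks for B:
  BQ@(0,1): attacks (0,2) (0,3) (0,4) (0,0) (1,1) (2,1) (3,1) (4,1) (1,2) (2,3) (3,4) (1,0)
  BQ@(1,4): attacks (1,3) (1,2) (1,1) (1,0) (2,4) (0,4) (2,3) (3,2) (0,3) [ray(1,0) blocked at (2,4); ray(1,-1) blocked at (3,2)]
  BN@(4,0): attacks (3,2) (2,1)
Union (15 distinct): (0,0) (0,2) (0,3) (0,4) (1,0) (1,1) (1,2) (1,3) (2,1) (2,3) (2,4) (3,1) (3,2) (3,4) (4,1)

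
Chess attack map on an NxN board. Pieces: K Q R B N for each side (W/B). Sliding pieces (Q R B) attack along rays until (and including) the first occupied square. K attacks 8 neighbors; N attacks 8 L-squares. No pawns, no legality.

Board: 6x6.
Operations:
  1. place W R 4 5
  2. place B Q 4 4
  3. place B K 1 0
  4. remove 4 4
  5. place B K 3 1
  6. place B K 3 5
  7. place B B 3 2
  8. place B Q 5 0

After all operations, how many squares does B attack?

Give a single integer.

Answer: 27

Derivation:
Op 1: place WR@(4,5)
Op 2: place BQ@(4,4)
Op 3: place BK@(1,0)
Op 4: remove (4,4)
Op 5: place BK@(3,1)
Op 6: place BK@(3,5)
Op 7: place BB@(3,2)
Op 8: place BQ@(5,0)
Per-piece attacks for B:
  BK@(1,0): attacks (1,1) (2,0) (0,0) (2,1) (0,1)
  BK@(3,1): attacks (3,2) (3,0) (4,1) (2,1) (4,2) (4,0) (2,2) (2,0)
  BB@(3,2): attacks (4,3) (5,4) (4,1) (5,0) (2,3) (1,4) (0,5) (2,1) (1,0) [ray(1,-1) blocked at (5,0); ray(-1,-1) blocked at (1,0)]
  BK@(3,5): attacks (3,4) (4,5) (2,5) (4,4) (2,4)
  BQ@(5,0): attacks (5,1) (5,2) (5,3) (5,4) (5,5) (4,0) (3,0) (2,0) (1,0) (4,1) (3,2) [ray(-1,0) blocked at (1,0); ray(-1,1) blocked at (3,2)]
Union (27 distinct): (0,0) (0,1) (0,5) (1,0) (1,1) (1,4) (2,0) (2,1) (2,2) (2,3) (2,4) (2,5) (3,0) (3,2) (3,4) (4,0) (4,1) (4,2) (4,3) (4,4) (4,5) (5,0) (5,1) (5,2) (5,3) (5,4) (5,5)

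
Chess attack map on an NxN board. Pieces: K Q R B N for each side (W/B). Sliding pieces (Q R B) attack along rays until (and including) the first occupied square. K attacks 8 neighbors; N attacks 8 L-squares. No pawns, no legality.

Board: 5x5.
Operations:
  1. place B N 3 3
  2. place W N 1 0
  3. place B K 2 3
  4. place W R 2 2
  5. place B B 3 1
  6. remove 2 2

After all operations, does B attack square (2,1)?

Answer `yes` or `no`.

Answer: yes

Derivation:
Op 1: place BN@(3,3)
Op 2: place WN@(1,0)
Op 3: place BK@(2,3)
Op 4: place WR@(2,2)
Op 5: place BB@(3,1)
Op 6: remove (2,2)
Per-piece attacks for B:
  BK@(2,3): attacks (2,4) (2,2) (3,3) (1,3) (3,4) (3,2) (1,4) (1,2)
  BB@(3,1): attacks (4,2) (4,0) (2,2) (1,3) (0,4) (2,0)
  BN@(3,3): attacks (1,4) (4,1) (2,1) (1,2)
B attacks (2,1): yes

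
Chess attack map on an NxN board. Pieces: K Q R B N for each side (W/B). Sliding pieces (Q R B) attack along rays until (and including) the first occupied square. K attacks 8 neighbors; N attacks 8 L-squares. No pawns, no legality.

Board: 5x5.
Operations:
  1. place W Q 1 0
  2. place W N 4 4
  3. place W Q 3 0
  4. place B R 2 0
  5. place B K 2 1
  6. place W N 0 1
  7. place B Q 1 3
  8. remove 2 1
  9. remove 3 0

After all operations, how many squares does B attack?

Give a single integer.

Op 1: place WQ@(1,0)
Op 2: place WN@(4,4)
Op 3: place WQ@(3,0)
Op 4: place BR@(2,0)
Op 5: place BK@(2,1)
Op 6: place WN@(0,1)
Op 7: place BQ@(1,3)
Op 8: remove (2,1)
Op 9: remove (3,0)
Per-piece attacks for B:
  BQ@(1,3): attacks (1,4) (1,2) (1,1) (1,0) (2,3) (3,3) (4,3) (0,3) (2,4) (2,2) (3,1) (4,0) (0,4) (0,2) [ray(0,-1) blocked at (1,0)]
  BR@(2,0): attacks (2,1) (2,2) (2,3) (2,4) (3,0) (4,0) (1,0) [ray(-1,0) blocked at (1,0)]
Union (16 distinct): (0,2) (0,3) (0,4) (1,0) (1,1) (1,2) (1,4) (2,1) (2,2) (2,3) (2,4) (3,0) (3,1) (3,3) (4,0) (4,3)

Answer: 16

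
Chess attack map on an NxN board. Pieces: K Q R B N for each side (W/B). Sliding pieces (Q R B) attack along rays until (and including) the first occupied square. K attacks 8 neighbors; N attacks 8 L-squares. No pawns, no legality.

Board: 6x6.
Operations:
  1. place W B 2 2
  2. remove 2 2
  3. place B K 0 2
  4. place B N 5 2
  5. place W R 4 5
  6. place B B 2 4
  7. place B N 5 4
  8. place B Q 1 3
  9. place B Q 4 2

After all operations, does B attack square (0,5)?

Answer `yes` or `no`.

Answer: no

Derivation:
Op 1: place WB@(2,2)
Op 2: remove (2,2)
Op 3: place BK@(0,2)
Op 4: place BN@(5,2)
Op 5: place WR@(4,5)
Op 6: place BB@(2,4)
Op 7: place BN@(5,4)
Op 8: place BQ@(1,3)
Op 9: place BQ@(4,2)
Per-piece attacks for B:
  BK@(0,2): attacks (0,3) (0,1) (1,2) (1,3) (1,1)
  BQ@(1,3): attacks (1,4) (1,5) (1,2) (1,1) (1,0) (2,3) (3,3) (4,3) (5,3) (0,3) (2,4) (2,2) (3,1) (4,0) (0,4) (0,2) [ray(1,1) blocked at (2,4); ray(-1,-1) blocked at (0,2)]
  BB@(2,4): attacks (3,5) (3,3) (4,2) (1,5) (1,3) [ray(1,-1) blocked at (4,2); ray(-1,-1) blocked at (1,3)]
  BQ@(4,2): attacks (4,3) (4,4) (4,5) (4,1) (4,0) (5,2) (3,2) (2,2) (1,2) (0,2) (5,3) (5,1) (3,3) (2,4) (3,1) (2,0) [ray(0,1) blocked at (4,5); ray(1,0) blocked at (5,2); ray(-1,0) blocked at (0,2); ray(-1,1) blocked at (2,4)]
  BN@(5,2): attacks (4,4) (3,3) (4,0) (3,1)
  BN@(5,4): attacks (3,5) (4,2) (3,3)
B attacks (0,5): no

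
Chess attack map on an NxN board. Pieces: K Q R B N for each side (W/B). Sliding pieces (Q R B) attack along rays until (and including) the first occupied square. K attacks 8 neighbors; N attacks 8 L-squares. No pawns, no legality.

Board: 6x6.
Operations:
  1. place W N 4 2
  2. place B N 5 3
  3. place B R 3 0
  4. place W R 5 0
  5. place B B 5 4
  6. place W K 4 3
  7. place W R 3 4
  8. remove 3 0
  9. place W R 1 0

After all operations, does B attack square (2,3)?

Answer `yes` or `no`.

Op 1: place WN@(4,2)
Op 2: place BN@(5,3)
Op 3: place BR@(3,0)
Op 4: place WR@(5,0)
Op 5: place BB@(5,4)
Op 6: place WK@(4,3)
Op 7: place WR@(3,4)
Op 8: remove (3,0)
Op 9: place WR@(1,0)
Per-piece attacks for B:
  BN@(5,3): attacks (4,5) (3,4) (4,1) (3,2)
  BB@(5,4): attacks (4,5) (4,3) [ray(-1,-1) blocked at (4,3)]
B attacks (2,3): no

Answer: no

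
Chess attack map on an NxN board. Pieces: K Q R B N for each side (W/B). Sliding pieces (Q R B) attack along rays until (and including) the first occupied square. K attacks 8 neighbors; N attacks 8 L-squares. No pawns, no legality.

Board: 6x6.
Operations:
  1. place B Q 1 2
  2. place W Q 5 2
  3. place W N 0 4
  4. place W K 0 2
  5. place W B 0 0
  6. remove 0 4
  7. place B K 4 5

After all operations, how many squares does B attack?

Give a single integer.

Answer: 21

Derivation:
Op 1: place BQ@(1,2)
Op 2: place WQ@(5,2)
Op 3: place WN@(0,4)
Op 4: place WK@(0,2)
Op 5: place WB@(0,0)
Op 6: remove (0,4)
Op 7: place BK@(4,5)
Per-piece attacks for B:
  BQ@(1,2): attacks (1,3) (1,4) (1,5) (1,1) (1,0) (2,2) (3,2) (4,2) (5,2) (0,2) (2,3) (3,4) (4,5) (2,1) (3,0) (0,3) (0,1) [ray(1,0) blocked at (5,2); ray(-1,0) blocked at (0,2); ray(1,1) blocked at (4,5)]
  BK@(4,5): attacks (4,4) (5,5) (3,5) (5,4) (3,4)
Union (21 distinct): (0,1) (0,2) (0,3) (1,0) (1,1) (1,3) (1,4) (1,5) (2,1) (2,2) (2,3) (3,0) (3,2) (3,4) (3,5) (4,2) (4,4) (4,5) (5,2) (5,4) (5,5)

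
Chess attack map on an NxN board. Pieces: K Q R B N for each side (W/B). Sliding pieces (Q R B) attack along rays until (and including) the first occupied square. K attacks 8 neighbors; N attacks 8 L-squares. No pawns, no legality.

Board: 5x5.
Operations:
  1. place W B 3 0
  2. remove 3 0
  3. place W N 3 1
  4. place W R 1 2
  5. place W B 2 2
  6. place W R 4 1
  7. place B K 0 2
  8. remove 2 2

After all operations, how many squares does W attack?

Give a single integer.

Op 1: place WB@(3,0)
Op 2: remove (3,0)
Op 3: place WN@(3,1)
Op 4: place WR@(1,2)
Op 5: place WB@(2,2)
Op 6: place WR@(4,1)
Op 7: place BK@(0,2)
Op 8: remove (2,2)
Per-piece attacks for W:
  WR@(1,2): attacks (1,3) (1,4) (1,1) (1,0) (2,2) (3,2) (4,2) (0,2) [ray(-1,0) blocked at (0,2)]
  WN@(3,1): attacks (4,3) (2,3) (1,2) (1,0)
  WR@(4,1): attacks (4,2) (4,3) (4,4) (4,0) (3,1) [ray(-1,0) blocked at (3,1)]
Union (14 distinct): (0,2) (1,0) (1,1) (1,2) (1,3) (1,4) (2,2) (2,3) (3,1) (3,2) (4,0) (4,2) (4,3) (4,4)

Answer: 14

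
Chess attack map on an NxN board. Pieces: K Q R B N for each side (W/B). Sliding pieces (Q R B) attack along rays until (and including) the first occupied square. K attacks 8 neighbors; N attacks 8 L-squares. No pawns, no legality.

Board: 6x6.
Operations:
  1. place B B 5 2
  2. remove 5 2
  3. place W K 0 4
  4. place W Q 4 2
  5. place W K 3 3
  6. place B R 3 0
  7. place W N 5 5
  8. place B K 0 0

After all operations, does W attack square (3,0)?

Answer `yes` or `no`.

Op 1: place BB@(5,2)
Op 2: remove (5,2)
Op 3: place WK@(0,4)
Op 4: place WQ@(4,2)
Op 5: place WK@(3,3)
Op 6: place BR@(3,0)
Op 7: place WN@(5,5)
Op 8: place BK@(0,0)
Per-piece attacks for W:
  WK@(0,4): attacks (0,5) (0,3) (1,4) (1,5) (1,3)
  WK@(3,3): attacks (3,4) (3,2) (4,3) (2,3) (4,4) (4,2) (2,4) (2,2)
  WQ@(4,2): attacks (4,3) (4,4) (4,5) (4,1) (4,0) (5,2) (3,2) (2,2) (1,2) (0,2) (5,3) (5,1) (3,3) (3,1) (2,0) [ray(-1,1) blocked at (3,3)]
  WN@(5,5): attacks (4,3) (3,4)
W attacks (3,0): no

Answer: no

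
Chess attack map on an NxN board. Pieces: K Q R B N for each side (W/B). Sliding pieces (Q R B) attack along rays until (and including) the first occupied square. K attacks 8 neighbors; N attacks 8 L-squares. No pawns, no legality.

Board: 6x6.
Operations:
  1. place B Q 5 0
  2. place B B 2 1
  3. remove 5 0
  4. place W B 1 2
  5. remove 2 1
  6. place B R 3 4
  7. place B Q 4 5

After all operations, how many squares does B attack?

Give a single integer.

Answer: 19

Derivation:
Op 1: place BQ@(5,0)
Op 2: place BB@(2,1)
Op 3: remove (5,0)
Op 4: place WB@(1,2)
Op 5: remove (2,1)
Op 6: place BR@(3,4)
Op 7: place BQ@(4,5)
Per-piece attacks for B:
  BR@(3,4): attacks (3,5) (3,3) (3,2) (3,1) (3,0) (4,4) (5,4) (2,4) (1,4) (0,4)
  BQ@(4,5): attacks (4,4) (4,3) (4,2) (4,1) (4,0) (5,5) (3,5) (2,5) (1,5) (0,5) (5,4) (3,4) [ray(-1,-1) blocked at (3,4)]
Union (19 distinct): (0,4) (0,5) (1,4) (1,5) (2,4) (2,5) (3,0) (3,1) (3,2) (3,3) (3,4) (3,5) (4,0) (4,1) (4,2) (4,3) (4,4) (5,4) (5,5)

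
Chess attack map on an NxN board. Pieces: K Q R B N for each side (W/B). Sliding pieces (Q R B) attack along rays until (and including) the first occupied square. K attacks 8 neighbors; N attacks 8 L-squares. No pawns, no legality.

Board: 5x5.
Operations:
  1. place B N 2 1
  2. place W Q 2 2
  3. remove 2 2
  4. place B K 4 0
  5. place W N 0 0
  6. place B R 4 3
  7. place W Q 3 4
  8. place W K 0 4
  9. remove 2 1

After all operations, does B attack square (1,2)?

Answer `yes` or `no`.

Op 1: place BN@(2,1)
Op 2: place WQ@(2,2)
Op 3: remove (2,2)
Op 4: place BK@(4,0)
Op 5: place WN@(0,0)
Op 6: place BR@(4,3)
Op 7: place WQ@(3,4)
Op 8: place WK@(0,4)
Op 9: remove (2,1)
Per-piece attacks for B:
  BK@(4,0): attacks (4,1) (3,0) (3,1)
  BR@(4,3): attacks (4,4) (4,2) (4,1) (4,0) (3,3) (2,3) (1,3) (0,3) [ray(0,-1) blocked at (4,0)]
B attacks (1,2): no

Answer: no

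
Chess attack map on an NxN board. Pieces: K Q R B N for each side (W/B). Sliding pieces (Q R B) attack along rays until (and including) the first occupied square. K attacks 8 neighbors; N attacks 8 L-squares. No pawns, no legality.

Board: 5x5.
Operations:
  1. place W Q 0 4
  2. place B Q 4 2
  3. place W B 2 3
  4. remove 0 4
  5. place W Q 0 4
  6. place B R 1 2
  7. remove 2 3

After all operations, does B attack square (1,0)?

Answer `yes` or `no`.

Answer: yes

Derivation:
Op 1: place WQ@(0,4)
Op 2: place BQ@(4,2)
Op 3: place WB@(2,3)
Op 4: remove (0,4)
Op 5: place WQ@(0,4)
Op 6: place BR@(1,2)
Op 7: remove (2,3)
Per-piece attacks for B:
  BR@(1,2): attacks (1,3) (1,4) (1,1) (1,0) (2,2) (3,2) (4,2) (0,2) [ray(1,0) blocked at (4,2)]
  BQ@(4,2): attacks (4,3) (4,4) (4,1) (4,0) (3,2) (2,2) (1,2) (3,3) (2,4) (3,1) (2,0) [ray(-1,0) blocked at (1,2)]
B attacks (1,0): yes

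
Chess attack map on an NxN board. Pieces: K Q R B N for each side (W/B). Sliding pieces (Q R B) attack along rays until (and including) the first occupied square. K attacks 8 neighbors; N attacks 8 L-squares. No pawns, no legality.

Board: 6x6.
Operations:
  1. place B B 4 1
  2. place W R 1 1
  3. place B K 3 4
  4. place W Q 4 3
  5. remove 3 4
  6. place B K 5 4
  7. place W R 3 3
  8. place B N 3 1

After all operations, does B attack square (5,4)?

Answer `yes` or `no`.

Op 1: place BB@(4,1)
Op 2: place WR@(1,1)
Op 3: place BK@(3,4)
Op 4: place WQ@(4,3)
Op 5: remove (3,4)
Op 6: place BK@(5,4)
Op 7: place WR@(3,3)
Op 8: place BN@(3,1)
Per-piece attacks for B:
  BN@(3,1): attacks (4,3) (5,2) (2,3) (1,2) (5,0) (1,0)
  BB@(4,1): attacks (5,2) (5,0) (3,2) (2,3) (1,4) (0,5) (3,0)
  BK@(5,4): attacks (5,5) (5,3) (4,4) (4,5) (4,3)
B attacks (5,4): no

Answer: no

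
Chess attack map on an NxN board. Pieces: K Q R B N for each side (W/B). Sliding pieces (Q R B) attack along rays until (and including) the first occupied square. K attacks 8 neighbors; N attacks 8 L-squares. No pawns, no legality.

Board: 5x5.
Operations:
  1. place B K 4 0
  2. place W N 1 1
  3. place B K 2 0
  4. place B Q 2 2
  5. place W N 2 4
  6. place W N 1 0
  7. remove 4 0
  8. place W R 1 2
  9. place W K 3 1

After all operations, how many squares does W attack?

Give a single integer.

Op 1: place BK@(4,0)
Op 2: place WN@(1,1)
Op 3: place BK@(2,0)
Op 4: place BQ@(2,2)
Op 5: place WN@(2,4)
Op 6: place WN@(1,0)
Op 7: remove (4,0)
Op 8: place WR@(1,2)
Op 9: place WK@(3,1)
Per-piece attacks for W:
  WN@(1,0): attacks (2,2) (3,1) (0,2)
  WN@(1,1): attacks (2,3) (3,2) (0,3) (3,0)
  WR@(1,2): attacks (1,3) (1,4) (1,1) (2,2) (0,2) [ray(0,-1) blocked at (1,1); ray(1,0) blocked at (2,2)]
  WN@(2,4): attacks (3,2) (4,3) (1,2) (0,3)
  WK@(3,1): attacks (3,2) (3,0) (4,1) (2,1) (4,2) (4,0) (2,2) (2,0)
Union (17 distinct): (0,2) (0,3) (1,1) (1,2) (1,3) (1,4) (2,0) (2,1) (2,2) (2,3) (3,0) (3,1) (3,2) (4,0) (4,1) (4,2) (4,3)

Answer: 17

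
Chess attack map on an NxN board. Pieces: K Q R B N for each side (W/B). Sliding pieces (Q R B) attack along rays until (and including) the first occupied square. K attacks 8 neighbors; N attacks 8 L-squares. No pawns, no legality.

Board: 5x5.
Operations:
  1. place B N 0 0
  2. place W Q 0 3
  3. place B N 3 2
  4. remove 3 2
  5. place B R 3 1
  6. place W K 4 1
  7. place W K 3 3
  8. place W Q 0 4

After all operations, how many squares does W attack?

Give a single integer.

Op 1: place BN@(0,0)
Op 2: place WQ@(0,3)
Op 3: place BN@(3,2)
Op 4: remove (3,2)
Op 5: place BR@(3,1)
Op 6: place WK@(4,1)
Op 7: place WK@(3,3)
Op 8: place WQ@(0,4)
Per-piece attacks for W:
  WQ@(0,3): attacks (0,4) (0,2) (0,1) (0,0) (1,3) (2,3) (3,3) (1,4) (1,2) (2,1) (3,0) [ray(0,1) blocked at (0,4); ray(0,-1) blocked at (0,0); ray(1,0) blocked at (3,3)]
  WQ@(0,4): attacks (0,3) (1,4) (2,4) (3,4) (4,4) (1,3) (2,2) (3,1) [ray(0,-1) blocked at (0,3); ray(1,-1) blocked at (3,1)]
  WK@(3,3): attacks (3,4) (3,2) (4,3) (2,3) (4,4) (4,2) (2,4) (2,2)
  WK@(4,1): attacks (4,2) (4,0) (3,1) (3,2) (3,0)
Union (21 distinct): (0,0) (0,1) (0,2) (0,3) (0,4) (1,2) (1,3) (1,4) (2,1) (2,2) (2,3) (2,4) (3,0) (3,1) (3,2) (3,3) (3,4) (4,0) (4,2) (4,3) (4,4)

Answer: 21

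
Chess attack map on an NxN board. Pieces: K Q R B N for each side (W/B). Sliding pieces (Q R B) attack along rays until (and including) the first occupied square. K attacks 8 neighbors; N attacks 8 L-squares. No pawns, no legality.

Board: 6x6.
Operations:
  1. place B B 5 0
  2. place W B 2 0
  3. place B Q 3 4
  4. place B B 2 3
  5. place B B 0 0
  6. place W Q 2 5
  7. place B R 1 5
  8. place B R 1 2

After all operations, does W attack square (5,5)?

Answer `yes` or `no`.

Answer: yes

Derivation:
Op 1: place BB@(5,0)
Op 2: place WB@(2,0)
Op 3: place BQ@(3,4)
Op 4: place BB@(2,3)
Op 5: place BB@(0,0)
Op 6: place WQ@(2,5)
Op 7: place BR@(1,5)
Op 8: place BR@(1,2)
Per-piece attacks for W:
  WB@(2,0): attacks (3,1) (4,2) (5,3) (1,1) (0,2)
  WQ@(2,5): attacks (2,4) (2,3) (3,5) (4,5) (5,5) (1,5) (3,4) (1,4) (0,3) [ray(0,-1) blocked at (2,3); ray(-1,0) blocked at (1,5); ray(1,-1) blocked at (3,4)]
W attacks (5,5): yes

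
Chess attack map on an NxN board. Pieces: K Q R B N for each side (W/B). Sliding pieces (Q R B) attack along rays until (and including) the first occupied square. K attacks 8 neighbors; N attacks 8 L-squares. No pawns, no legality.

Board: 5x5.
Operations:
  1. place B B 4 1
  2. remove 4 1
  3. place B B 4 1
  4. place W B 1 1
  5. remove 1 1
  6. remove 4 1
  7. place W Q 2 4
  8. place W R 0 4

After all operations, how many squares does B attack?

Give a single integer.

Op 1: place BB@(4,1)
Op 2: remove (4,1)
Op 3: place BB@(4,1)
Op 4: place WB@(1,1)
Op 5: remove (1,1)
Op 6: remove (4,1)
Op 7: place WQ@(2,4)
Op 8: place WR@(0,4)
Per-piece attacks for B:
Union (0 distinct): (none)

Answer: 0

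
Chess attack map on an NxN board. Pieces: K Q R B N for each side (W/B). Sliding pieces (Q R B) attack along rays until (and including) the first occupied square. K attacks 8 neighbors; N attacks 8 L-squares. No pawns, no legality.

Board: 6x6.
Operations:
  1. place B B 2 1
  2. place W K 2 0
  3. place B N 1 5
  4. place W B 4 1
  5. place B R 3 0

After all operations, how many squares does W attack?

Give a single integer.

Op 1: place BB@(2,1)
Op 2: place WK@(2,0)
Op 3: place BN@(1,5)
Op 4: place WB@(4,1)
Op 5: place BR@(3,0)
Per-piece attacks for W:
  WK@(2,0): attacks (2,1) (3,0) (1,0) (3,1) (1,1)
  WB@(4,1): attacks (5,2) (5,0) (3,2) (2,3) (1,4) (0,5) (3,0) [ray(-1,-1) blocked at (3,0)]
Union (11 distinct): (0,5) (1,0) (1,1) (1,4) (2,1) (2,3) (3,0) (3,1) (3,2) (5,0) (5,2)

Answer: 11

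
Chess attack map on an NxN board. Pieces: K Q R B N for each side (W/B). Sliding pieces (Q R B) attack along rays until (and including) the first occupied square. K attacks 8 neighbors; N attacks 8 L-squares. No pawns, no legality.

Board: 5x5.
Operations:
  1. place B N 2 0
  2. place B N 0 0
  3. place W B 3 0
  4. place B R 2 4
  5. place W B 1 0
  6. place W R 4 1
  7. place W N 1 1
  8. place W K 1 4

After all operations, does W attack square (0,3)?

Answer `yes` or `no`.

Op 1: place BN@(2,0)
Op 2: place BN@(0,0)
Op 3: place WB@(3,0)
Op 4: place BR@(2,4)
Op 5: place WB@(1,0)
Op 6: place WR@(4,1)
Op 7: place WN@(1,1)
Op 8: place WK@(1,4)
Per-piece attacks for W:
  WB@(1,0): attacks (2,1) (3,2) (4,3) (0,1)
  WN@(1,1): attacks (2,3) (3,2) (0,3) (3,0)
  WK@(1,4): attacks (1,3) (2,4) (0,4) (2,3) (0,3)
  WB@(3,0): attacks (4,1) (2,1) (1,2) (0,3) [ray(1,1) blocked at (4,1)]
  WR@(4,1): attacks (4,2) (4,3) (4,4) (4,0) (3,1) (2,1) (1,1) [ray(-1,0) blocked at (1,1)]
W attacks (0,3): yes

Answer: yes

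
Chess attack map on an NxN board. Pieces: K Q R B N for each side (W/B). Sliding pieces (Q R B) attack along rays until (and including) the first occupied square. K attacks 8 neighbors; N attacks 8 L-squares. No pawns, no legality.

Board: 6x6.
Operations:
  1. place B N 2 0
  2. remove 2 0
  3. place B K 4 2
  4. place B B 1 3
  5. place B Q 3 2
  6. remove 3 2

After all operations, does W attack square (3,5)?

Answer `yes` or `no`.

Op 1: place BN@(2,0)
Op 2: remove (2,0)
Op 3: place BK@(4,2)
Op 4: place BB@(1,3)
Op 5: place BQ@(3,2)
Op 6: remove (3,2)
Per-piece attacks for W:
W attacks (3,5): no

Answer: no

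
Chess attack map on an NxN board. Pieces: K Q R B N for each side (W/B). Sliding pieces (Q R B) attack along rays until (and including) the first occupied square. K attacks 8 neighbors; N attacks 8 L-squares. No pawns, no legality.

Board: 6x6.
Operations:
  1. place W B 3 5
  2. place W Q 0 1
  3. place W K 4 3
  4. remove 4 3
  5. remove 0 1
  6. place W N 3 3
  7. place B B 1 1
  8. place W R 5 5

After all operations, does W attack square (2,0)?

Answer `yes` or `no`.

Op 1: place WB@(3,5)
Op 2: place WQ@(0,1)
Op 3: place WK@(4,3)
Op 4: remove (4,3)
Op 5: remove (0,1)
Op 6: place WN@(3,3)
Op 7: place BB@(1,1)
Op 8: place WR@(5,5)
Per-piece attacks for W:
  WN@(3,3): attacks (4,5) (5,4) (2,5) (1,4) (4,1) (5,2) (2,1) (1,2)
  WB@(3,5): attacks (4,4) (5,3) (2,4) (1,3) (0,2)
  WR@(5,5): attacks (5,4) (5,3) (5,2) (5,1) (5,0) (4,5) (3,5) [ray(-1,0) blocked at (3,5)]
W attacks (2,0): no

Answer: no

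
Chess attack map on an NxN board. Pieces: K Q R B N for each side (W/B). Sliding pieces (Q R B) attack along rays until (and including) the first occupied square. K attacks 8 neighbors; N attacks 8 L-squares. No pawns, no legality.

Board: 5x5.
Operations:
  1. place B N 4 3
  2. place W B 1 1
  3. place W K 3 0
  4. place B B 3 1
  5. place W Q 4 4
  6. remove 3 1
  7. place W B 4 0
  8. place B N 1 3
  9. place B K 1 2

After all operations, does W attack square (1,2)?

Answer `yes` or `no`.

Answer: no

Derivation:
Op 1: place BN@(4,3)
Op 2: place WB@(1,1)
Op 3: place WK@(3,0)
Op 4: place BB@(3,1)
Op 5: place WQ@(4,4)
Op 6: remove (3,1)
Op 7: place WB@(4,0)
Op 8: place BN@(1,3)
Op 9: place BK@(1,2)
Per-piece attacks for W:
  WB@(1,1): attacks (2,2) (3,3) (4,4) (2,0) (0,2) (0,0) [ray(1,1) blocked at (4,4)]
  WK@(3,0): attacks (3,1) (4,0) (2,0) (4,1) (2,1)
  WB@(4,0): attacks (3,1) (2,2) (1,3) [ray(-1,1) blocked at (1,3)]
  WQ@(4,4): attacks (4,3) (3,4) (2,4) (1,4) (0,4) (3,3) (2,2) (1,1) [ray(0,-1) blocked at (4,3); ray(-1,-1) blocked at (1,1)]
W attacks (1,2): no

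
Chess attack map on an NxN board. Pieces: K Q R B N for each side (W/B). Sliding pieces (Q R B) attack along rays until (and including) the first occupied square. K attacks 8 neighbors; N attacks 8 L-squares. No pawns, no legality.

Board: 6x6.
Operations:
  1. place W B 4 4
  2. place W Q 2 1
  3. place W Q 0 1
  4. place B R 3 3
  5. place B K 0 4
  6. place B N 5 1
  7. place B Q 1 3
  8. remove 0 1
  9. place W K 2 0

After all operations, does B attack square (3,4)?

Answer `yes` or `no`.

Answer: yes

Derivation:
Op 1: place WB@(4,4)
Op 2: place WQ@(2,1)
Op 3: place WQ@(0,1)
Op 4: place BR@(3,3)
Op 5: place BK@(0,4)
Op 6: place BN@(5,1)
Op 7: place BQ@(1,3)
Op 8: remove (0,1)
Op 9: place WK@(2,0)
Per-piece attacks for B:
  BK@(0,4): attacks (0,5) (0,3) (1,4) (1,5) (1,3)
  BQ@(1,3): attacks (1,4) (1,5) (1,2) (1,1) (1,0) (2,3) (3,3) (0,3) (2,4) (3,5) (2,2) (3,1) (4,0) (0,4) (0,2) [ray(1,0) blocked at (3,3); ray(-1,1) blocked at (0,4)]
  BR@(3,3): attacks (3,4) (3,5) (3,2) (3,1) (3,0) (4,3) (5,3) (2,3) (1,3) [ray(-1,0) blocked at (1,3)]
  BN@(5,1): attacks (4,3) (3,2) (3,0)
B attacks (3,4): yes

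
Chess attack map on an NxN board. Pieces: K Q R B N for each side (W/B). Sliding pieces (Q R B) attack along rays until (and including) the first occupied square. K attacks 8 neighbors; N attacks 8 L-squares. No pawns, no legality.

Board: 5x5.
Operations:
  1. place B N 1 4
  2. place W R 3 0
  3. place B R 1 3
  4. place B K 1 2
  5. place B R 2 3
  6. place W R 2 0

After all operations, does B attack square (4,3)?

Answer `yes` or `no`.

Op 1: place BN@(1,4)
Op 2: place WR@(3,0)
Op 3: place BR@(1,3)
Op 4: place BK@(1,2)
Op 5: place BR@(2,3)
Op 6: place WR@(2,0)
Per-piece attacks for B:
  BK@(1,2): attacks (1,3) (1,1) (2,2) (0,2) (2,3) (2,1) (0,3) (0,1)
  BR@(1,3): attacks (1,4) (1,2) (2,3) (0,3) [ray(0,1) blocked at (1,4); ray(0,-1) blocked at (1,2); ray(1,0) blocked at (2,3)]
  BN@(1,4): attacks (2,2) (3,3) (0,2)
  BR@(2,3): attacks (2,4) (2,2) (2,1) (2,0) (3,3) (4,3) (1,3) [ray(0,-1) blocked at (2,0); ray(-1,0) blocked at (1,3)]
B attacks (4,3): yes

Answer: yes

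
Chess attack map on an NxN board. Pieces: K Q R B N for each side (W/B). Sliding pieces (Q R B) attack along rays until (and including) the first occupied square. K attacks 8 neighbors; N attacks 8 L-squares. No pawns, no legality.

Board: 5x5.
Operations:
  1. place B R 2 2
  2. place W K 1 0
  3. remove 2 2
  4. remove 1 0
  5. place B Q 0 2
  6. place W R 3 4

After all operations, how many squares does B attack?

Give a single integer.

Answer: 12

Derivation:
Op 1: place BR@(2,2)
Op 2: place WK@(1,0)
Op 3: remove (2,2)
Op 4: remove (1,0)
Op 5: place BQ@(0,2)
Op 6: place WR@(3,4)
Per-piece attacks for B:
  BQ@(0,2): attacks (0,3) (0,4) (0,1) (0,0) (1,2) (2,2) (3,2) (4,2) (1,3) (2,4) (1,1) (2,0)
Union (12 distinct): (0,0) (0,1) (0,3) (0,4) (1,1) (1,2) (1,3) (2,0) (2,2) (2,4) (3,2) (4,2)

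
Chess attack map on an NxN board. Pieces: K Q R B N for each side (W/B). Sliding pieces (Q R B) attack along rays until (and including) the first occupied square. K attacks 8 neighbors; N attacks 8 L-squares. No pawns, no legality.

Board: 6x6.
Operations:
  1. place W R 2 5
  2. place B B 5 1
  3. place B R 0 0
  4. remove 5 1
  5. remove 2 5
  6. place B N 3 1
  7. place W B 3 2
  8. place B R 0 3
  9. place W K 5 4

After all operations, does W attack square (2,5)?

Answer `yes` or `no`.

Answer: no

Derivation:
Op 1: place WR@(2,5)
Op 2: place BB@(5,1)
Op 3: place BR@(0,0)
Op 4: remove (5,1)
Op 5: remove (2,5)
Op 6: place BN@(3,1)
Op 7: place WB@(3,2)
Op 8: place BR@(0,3)
Op 9: place WK@(5,4)
Per-piece attacks for W:
  WB@(3,2): attacks (4,3) (5,4) (4,1) (5,0) (2,3) (1,4) (0,5) (2,1) (1,0) [ray(1,1) blocked at (5,4)]
  WK@(5,4): attacks (5,5) (5,3) (4,4) (4,5) (4,3)
W attacks (2,5): no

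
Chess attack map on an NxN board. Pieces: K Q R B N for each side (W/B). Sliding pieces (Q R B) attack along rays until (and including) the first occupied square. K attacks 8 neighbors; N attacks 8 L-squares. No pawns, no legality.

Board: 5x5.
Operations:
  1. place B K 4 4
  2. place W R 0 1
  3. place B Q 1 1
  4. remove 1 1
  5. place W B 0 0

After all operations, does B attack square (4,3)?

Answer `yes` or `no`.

Op 1: place BK@(4,4)
Op 2: place WR@(0,1)
Op 3: place BQ@(1,1)
Op 4: remove (1,1)
Op 5: place WB@(0,0)
Per-piece attacks for B:
  BK@(4,4): attacks (4,3) (3,4) (3,3)
B attacks (4,3): yes

Answer: yes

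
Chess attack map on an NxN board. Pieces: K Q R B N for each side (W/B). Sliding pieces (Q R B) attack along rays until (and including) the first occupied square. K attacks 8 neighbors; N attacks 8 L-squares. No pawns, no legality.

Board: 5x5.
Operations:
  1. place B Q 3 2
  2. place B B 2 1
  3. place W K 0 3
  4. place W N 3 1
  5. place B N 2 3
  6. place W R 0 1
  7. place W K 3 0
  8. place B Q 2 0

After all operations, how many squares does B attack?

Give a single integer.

Op 1: place BQ@(3,2)
Op 2: place BB@(2,1)
Op 3: place WK@(0,3)
Op 4: place WN@(3,1)
Op 5: place BN@(2,3)
Op 6: place WR@(0,1)
Op 7: place WK@(3,0)
Op 8: place BQ@(2,0)
Per-piece attacks for B:
  BQ@(2,0): attacks (2,1) (3,0) (1,0) (0,0) (3,1) (1,1) (0,2) [ray(0,1) blocked at (2,1); ray(1,0) blocked at (3,0); ray(1,1) blocked at (3,1)]
  BB@(2,1): attacks (3,2) (3,0) (1,2) (0,3) (1,0) [ray(1,1) blocked at (3,2); ray(1,-1) blocked at (3,0); ray(-1,1) blocked at (0,3)]
  BN@(2,3): attacks (4,4) (0,4) (3,1) (4,2) (1,1) (0,2)
  BQ@(3,2): attacks (3,3) (3,4) (3,1) (4,2) (2,2) (1,2) (0,2) (4,3) (4,1) (2,3) (2,1) [ray(0,-1) blocked at (3,1); ray(-1,1) blocked at (2,3); ray(-1,-1) blocked at (2,1)]
Union (19 distinct): (0,0) (0,2) (0,3) (0,4) (1,0) (1,1) (1,2) (2,1) (2,2) (2,3) (3,0) (3,1) (3,2) (3,3) (3,4) (4,1) (4,2) (4,3) (4,4)

Answer: 19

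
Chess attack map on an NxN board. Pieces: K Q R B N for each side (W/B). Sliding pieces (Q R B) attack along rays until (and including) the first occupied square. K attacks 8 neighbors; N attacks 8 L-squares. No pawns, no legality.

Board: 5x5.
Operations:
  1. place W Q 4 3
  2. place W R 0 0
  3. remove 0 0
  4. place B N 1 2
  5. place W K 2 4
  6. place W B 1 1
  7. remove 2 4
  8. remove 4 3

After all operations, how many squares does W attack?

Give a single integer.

Answer: 6

Derivation:
Op 1: place WQ@(4,3)
Op 2: place WR@(0,0)
Op 3: remove (0,0)
Op 4: place BN@(1,2)
Op 5: place WK@(2,4)
Op 6: place WB@(1,1)
Op 7: remove (2,4)
Op 8: remove (4,3)
Per-piece attacks for W:
  WB@(1,1): attacks (2,2) (3,3) (4,4) (2,0) (0,2) (0,0)
Union (6 distinct): (0,0) (0,2) (2,0) (2,2) (3,3) (4,4)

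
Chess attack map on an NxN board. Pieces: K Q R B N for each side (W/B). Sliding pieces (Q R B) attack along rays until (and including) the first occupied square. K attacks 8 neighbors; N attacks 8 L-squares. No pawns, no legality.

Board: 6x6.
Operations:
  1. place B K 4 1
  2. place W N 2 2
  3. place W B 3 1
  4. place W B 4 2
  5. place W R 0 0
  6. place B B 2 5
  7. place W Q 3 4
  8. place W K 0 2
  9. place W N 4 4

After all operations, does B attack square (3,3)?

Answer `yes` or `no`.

Answer: no

Derivation:
Op 1: place BK@(4,1)
Op 2: place WN@(2,2)
Op 3: place WB@(3,1)
Op 4: place WB@(4,2)
Op 5: place WR@(0,0)
Op 6: place BB@(2,5)
Op 7: place WQ@(3,4)
Op 8: place WK@(0,2)
Op 9: place WN@(4,4)
Per-piece attacks for B:
  BB@(2,5): attacks (3,4) (1,4) (0,3) [ray(1,-1) blocked at (3,4)]
  BK@(4,1): attacks (4,2) (4,0) (5,1) (3,1) (5,2) (5,0) (3,2) (3,0)
B attacks (3,3): no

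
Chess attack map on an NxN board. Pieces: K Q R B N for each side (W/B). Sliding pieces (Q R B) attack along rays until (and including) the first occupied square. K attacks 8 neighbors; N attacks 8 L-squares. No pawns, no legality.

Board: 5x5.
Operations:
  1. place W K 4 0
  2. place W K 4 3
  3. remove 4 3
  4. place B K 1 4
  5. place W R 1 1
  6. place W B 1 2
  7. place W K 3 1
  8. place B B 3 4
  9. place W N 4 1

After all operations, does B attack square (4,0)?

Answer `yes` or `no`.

Op 1: place WK@(4,0)
Op 2: place WK@(4,3)
Op 3: remove (4,3)
Op 4: place BK@(1,4)
Op 5: place WR@(1,1)
Op 6: place WB@(1,2)
Op 7: place WK@(3,1)
Op 8: place BB@(3,4)
Op 9: place WN@(4,1)
Per-piece attacks for B:
  BK@(1,4): attacks (1,3) (2,4) (0,4) (2,3) (0,3)
  BB@(3,4): attacks (4,3) (2,3) (1,2) [ray(-1,-1) blocked at (1,2)]
B attacks (4,0): no

Answer: no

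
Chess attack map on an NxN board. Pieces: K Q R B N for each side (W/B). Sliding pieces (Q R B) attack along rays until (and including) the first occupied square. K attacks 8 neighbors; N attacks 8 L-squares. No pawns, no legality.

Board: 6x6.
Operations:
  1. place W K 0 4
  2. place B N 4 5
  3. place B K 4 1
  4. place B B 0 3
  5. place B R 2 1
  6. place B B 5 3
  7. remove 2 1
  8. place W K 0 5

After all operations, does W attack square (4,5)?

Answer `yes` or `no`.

Op 1: place WK@(0,4)
Op 2: place BN@(4,5)
Op 3: place BK@(4,1)
Op 4: place BB@(0,3)
Op 5: place BR@(2,1)
Op 6: place BB@(5,3)
Op 7: remove (2,1)
Op 8: place WK@(0,5)
Per-piece attacks for W:
  WK@(0,4): attacks (0,5) (0,3) (1,4) (1,5) (1,3)
  WK@(0,5): attacks (0,4) (1,5) (1,4)
W attacks (4,5): no

Answer: no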